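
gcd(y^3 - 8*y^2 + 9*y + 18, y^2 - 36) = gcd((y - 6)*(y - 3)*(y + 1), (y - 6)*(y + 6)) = y - 6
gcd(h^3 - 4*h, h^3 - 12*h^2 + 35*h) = h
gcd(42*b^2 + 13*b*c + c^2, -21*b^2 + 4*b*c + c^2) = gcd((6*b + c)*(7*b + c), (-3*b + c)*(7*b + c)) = 7*b + c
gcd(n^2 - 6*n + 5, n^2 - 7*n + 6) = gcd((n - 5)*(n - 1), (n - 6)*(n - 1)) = n - 1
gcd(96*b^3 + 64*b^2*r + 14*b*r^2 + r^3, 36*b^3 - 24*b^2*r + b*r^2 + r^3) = 6*b + r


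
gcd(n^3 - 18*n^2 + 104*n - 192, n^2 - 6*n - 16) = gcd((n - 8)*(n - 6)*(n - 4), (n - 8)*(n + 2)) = n - 8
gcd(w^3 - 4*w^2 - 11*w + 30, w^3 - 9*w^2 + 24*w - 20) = w^2 - 7*w + 10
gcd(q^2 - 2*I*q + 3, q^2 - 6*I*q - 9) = q - 3*I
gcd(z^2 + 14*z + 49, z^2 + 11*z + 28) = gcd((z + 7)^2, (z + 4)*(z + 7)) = z + 7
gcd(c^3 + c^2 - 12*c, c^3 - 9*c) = c^2 - 3*c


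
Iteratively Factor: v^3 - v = (v - 1)*(v^2 + v) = (v - 1)*(v + 1)*(v)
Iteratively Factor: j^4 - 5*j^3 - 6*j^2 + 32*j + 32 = (j - 4)*(j^3 - j^2 - 10*j - 8) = (j - 4)*(j + 2)*(j^2 - 3*j - 4) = (j - 4)*(j + 1)*(j + 2)*(j - 4)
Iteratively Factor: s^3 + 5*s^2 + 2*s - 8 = (s + 2)*(s^2 + 3*s - 4) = (s + 2)*(s + 4)*(s - 1)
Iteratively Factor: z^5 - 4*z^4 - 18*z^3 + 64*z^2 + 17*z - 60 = (z - 3)*(z^4 - z^3 - 21*z^2 + z + 20) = (z - 3)*(z + 1)*(z^3 - 2*z^2 - 19*z + 20) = (z - 3)*(z + 1)*(z + 4)*(z^2 - 6*z + 5) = (z - 5)*(z - 3)*(z + 1)*(z + 4)*(z - 1)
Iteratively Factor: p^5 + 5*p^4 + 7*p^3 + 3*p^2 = (p)*(p^4 + 5*p^3 + 7*p^2 + 3*p) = p*(p + 1)*(p^3 + 4*p^2 + 3*p) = p*(p + 1)*(p + 3)*(p^2 + p) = p*(p + 1)^2*(p + 3)*(p)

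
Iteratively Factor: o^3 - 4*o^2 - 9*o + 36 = (o - 4)*(o^2 - 9) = (o - 4)*(o + 3)*(o - 3)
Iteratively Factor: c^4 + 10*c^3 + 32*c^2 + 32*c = (c + 4)*(c^3 + 6*c^2 + 8*c) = c*(c + 4)*(c^2 + 6*c + 8) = c*(c + 4)^2*(c + 2)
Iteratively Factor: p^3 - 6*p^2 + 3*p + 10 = (p - 5)*(p^2 - p - 2) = (p - 5)*(p - 2)*(p + 1)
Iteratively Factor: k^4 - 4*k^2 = (k)*(k^3 - 4*k) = k*(k - 2)*(k^2 + 2*k) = k*(k - 2)*(k + 2)*(k)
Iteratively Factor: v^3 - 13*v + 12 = (v - 1)*(v^2 + v - 12) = (v - 3)*(v - 1)*(v + 4)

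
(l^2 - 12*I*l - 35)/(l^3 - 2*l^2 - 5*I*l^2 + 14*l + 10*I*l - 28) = (l - 5*I)/(l^2 + 2*l*(-1 + I) - 4*I)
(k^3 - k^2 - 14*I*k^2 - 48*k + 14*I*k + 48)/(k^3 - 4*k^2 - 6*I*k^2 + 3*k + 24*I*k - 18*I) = (k - 8*I)/(k - 3)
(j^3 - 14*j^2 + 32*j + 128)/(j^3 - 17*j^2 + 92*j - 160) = (j^2 - 6*j - 16)/(j^2 - 9*j + 20)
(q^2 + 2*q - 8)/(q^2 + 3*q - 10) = (q + 4)/(q + 5)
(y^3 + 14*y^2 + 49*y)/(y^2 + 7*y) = y + 7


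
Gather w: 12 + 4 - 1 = 15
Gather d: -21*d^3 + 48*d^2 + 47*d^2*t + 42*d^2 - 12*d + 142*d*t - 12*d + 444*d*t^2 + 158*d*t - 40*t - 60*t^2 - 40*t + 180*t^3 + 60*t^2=-21*d^3 + d^2*(47*t + 90) + d*(444*t^2 + 300*t - 24) + 180*t^3 - 80*t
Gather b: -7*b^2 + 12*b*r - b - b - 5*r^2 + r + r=-7*b^2 + b*(12*r - 2) - 5*r^2 + 2*r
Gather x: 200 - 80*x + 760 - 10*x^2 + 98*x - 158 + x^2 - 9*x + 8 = -9*x^2 + 9*x + 810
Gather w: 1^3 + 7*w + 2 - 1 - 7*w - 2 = 0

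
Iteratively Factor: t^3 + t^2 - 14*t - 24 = (t + 3)*(t^2 - 2*t - 8) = (t + 2)*(t + 3)*(t - 4)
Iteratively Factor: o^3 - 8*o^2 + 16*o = (o)*(o^2 - 8*o + 16) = o*(o - 4)*(o - 4)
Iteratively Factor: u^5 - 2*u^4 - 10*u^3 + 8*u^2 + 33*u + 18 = (u + 2)*(u^4 - 4*u^3 - 2*u^2 + 12*u + 9) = (u + 1)*(u + 2)*(u^3 - 5*u^2 + 3*u + 9) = (u + 1)^2*(u + 2)*(u^2 - 6*u + 9) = (u - 3)*(u + 1)^2*(u + 2)*(u - 3)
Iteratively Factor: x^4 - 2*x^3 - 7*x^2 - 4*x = (x)*(x^3 - 2*x^2 - 7*x - 4) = x*(x + 1)*(x^2 - 3*x - 4) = x*(x + 1)^2*(x - 4)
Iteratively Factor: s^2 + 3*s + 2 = (s + 1)*(s + 2)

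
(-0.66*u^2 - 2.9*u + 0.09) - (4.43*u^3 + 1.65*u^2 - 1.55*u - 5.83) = -4.43*u^3 - 2.31*u^2 - 1.35*u + 5.92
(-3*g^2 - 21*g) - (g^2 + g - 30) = -4*g^2 - 22*g + 30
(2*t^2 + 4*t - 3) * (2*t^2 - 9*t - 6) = 4*t^4 - 10*t^3 - 54*t^2 + 3*t + 18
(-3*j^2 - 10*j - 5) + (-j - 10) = -3*j^2 - 11*j - 15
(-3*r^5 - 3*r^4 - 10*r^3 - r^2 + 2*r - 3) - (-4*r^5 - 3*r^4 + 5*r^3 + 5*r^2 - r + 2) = r^5 - 15*r^3 - 6*r^2 + 3*r - 5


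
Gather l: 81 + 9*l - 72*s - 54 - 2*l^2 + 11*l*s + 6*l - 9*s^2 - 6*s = -2*l^2 + l*(11*s + 15) - 9*s^2 - 78*s + 27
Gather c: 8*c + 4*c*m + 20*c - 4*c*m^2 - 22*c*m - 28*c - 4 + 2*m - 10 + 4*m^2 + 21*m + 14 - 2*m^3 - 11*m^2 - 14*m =c*(-4*m^2 - 18*m) - 2*m^3 - 7*m^2 + 9*m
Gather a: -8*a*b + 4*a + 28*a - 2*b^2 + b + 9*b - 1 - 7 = a*(32 - 8*b) - 2*b^2 + 10*b - 8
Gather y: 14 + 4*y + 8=4*y + 22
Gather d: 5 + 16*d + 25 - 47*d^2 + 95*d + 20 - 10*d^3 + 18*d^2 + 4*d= -10*d^3 - 29*d^2 + 115*d + 50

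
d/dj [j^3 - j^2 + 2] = j*(3*j - 2)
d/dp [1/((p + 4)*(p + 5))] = (-2*p - 9)/(p^4 + 18*p^3 + 121*p^2 + 360*p + 400)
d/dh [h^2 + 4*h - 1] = 2*h + 4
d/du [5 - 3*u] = -3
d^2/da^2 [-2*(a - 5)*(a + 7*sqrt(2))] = -4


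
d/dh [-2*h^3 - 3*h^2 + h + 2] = -6*h^2 - 6*h + 1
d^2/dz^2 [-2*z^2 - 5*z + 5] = -4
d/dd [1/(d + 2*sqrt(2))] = -1/(d + 2*sqrt(2))^2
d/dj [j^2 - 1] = 2*j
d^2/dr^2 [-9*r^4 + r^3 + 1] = 6*r*(1 - 18*r)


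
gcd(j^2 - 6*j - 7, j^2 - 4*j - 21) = j - 7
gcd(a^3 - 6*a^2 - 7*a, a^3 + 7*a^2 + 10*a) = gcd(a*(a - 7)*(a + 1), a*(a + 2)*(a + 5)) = a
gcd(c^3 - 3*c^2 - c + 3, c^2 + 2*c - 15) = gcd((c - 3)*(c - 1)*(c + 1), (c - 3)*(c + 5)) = c - 3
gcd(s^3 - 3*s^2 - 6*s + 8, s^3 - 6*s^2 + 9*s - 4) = s^2 - 5*s + 4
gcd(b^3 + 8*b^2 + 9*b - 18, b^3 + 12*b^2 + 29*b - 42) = b^2 + 5*b - 6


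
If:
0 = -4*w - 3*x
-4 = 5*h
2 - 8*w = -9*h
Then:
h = -4/5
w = -13/20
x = 13/15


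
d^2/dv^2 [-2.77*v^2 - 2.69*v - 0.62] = -5.54000000000000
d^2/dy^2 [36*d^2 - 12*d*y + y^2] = 2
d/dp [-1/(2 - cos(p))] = sin(p)/(cos(p) - 2)^2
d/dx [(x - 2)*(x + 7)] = 2*x + 5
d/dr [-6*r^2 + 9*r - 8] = 9 - 12*r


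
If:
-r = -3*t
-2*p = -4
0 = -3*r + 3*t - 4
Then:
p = 2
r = -2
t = -2/3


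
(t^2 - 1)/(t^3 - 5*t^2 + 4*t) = (t + 1)/(t*(t - 4))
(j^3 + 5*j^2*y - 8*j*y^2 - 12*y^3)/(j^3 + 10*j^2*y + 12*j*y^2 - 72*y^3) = (j + y)/(j + 6*y)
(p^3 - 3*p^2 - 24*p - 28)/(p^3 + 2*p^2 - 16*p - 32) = (p^2 - 5*p - 14)/(p^2 - 16)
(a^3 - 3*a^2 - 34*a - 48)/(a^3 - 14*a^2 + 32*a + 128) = (a + 3)/(a - 8)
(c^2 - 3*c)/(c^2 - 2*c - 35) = c*(3 - c)/(-c^2 + 2*c + 35)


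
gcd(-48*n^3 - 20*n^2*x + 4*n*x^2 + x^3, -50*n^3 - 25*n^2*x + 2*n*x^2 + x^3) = 2*n + x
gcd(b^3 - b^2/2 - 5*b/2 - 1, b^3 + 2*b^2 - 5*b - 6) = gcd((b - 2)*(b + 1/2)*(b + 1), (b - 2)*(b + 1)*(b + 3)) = b^2 - b - 2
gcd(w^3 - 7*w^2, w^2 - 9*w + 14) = w - 7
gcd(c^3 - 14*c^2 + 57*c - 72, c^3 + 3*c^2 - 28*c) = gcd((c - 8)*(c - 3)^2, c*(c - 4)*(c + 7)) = 1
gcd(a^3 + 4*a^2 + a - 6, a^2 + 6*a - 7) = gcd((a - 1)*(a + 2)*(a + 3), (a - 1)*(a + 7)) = a - 1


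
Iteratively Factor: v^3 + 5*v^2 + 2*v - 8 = (v + 4)*(v^2 + v - 2) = (v - 1)*(v + 4)*(v + 2)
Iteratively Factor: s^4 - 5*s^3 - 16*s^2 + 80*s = (s - 5)*(s^3 - 16*s) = (s - 5)*(s + 4)*(s^2 - 4*s) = (s - 5)*(s - 4)*(s + 4)*(s)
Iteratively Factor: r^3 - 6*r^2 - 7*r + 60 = (r - 5)*(r^2 - r - 12) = (r - 5)*(r + 3)*(r - 4)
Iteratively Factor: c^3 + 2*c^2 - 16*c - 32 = (c + 4)*(c^2 - 2*c - 8) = (c + 2)*(c + 4)*(c - 4)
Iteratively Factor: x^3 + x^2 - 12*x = (x + 4)*(x^2 - 3*x) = x*(x + 4)*(x - 3)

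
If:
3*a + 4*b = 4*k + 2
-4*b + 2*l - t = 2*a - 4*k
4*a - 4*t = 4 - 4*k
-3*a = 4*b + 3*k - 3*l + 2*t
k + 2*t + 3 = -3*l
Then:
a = -17/4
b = 241/48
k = 4/3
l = 7/6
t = -47/12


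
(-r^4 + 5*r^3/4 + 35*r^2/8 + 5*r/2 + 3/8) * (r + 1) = -r^5 + r^4/4 + 45*r^3/8 + 55*r^2/8 + 23*r/8 + 3/8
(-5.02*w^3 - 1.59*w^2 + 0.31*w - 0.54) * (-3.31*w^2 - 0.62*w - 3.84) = 16.6162*w^5 + 8.3753*w^4 + 19.2365*w^3 + 7.7008*w^2 - 0.8556*w + 2.0736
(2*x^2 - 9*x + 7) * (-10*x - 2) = -20*x^3 + 86*x^2 - 52*x - 14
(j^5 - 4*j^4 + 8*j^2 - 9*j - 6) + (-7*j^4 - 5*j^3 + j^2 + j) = j^5 - 11*j^4 - 5*j^3 + 9*j^2 - 8*j - 6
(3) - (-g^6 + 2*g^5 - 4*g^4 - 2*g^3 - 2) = g^6 - 2*g^5 + 4*g^4 + 2*g^3 + 5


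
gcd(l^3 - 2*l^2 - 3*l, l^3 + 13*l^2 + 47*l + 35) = l + 1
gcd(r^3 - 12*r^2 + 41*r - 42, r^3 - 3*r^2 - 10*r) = 1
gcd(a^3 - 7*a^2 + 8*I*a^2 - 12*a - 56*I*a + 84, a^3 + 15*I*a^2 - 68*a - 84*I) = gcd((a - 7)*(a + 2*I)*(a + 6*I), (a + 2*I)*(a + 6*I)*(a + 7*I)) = a^2 + 8*I*a - 12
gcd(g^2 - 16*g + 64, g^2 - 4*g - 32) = g - 8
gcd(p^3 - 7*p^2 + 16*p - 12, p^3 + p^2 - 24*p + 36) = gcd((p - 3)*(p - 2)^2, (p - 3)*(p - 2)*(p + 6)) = p^2 - 5*p + 6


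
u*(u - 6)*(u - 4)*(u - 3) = u^4 - 13*u^3 + 54*u^2 - 72*u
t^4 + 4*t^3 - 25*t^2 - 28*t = t*(t - 4)*(t + 1)*(t + 7)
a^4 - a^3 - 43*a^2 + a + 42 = (a - 7)*(a - 1)*(a + 1)*(a + 6)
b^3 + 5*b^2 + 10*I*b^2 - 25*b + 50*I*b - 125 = (b + 5)*(b + 5*I)^2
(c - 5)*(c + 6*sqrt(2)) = c^2 - 5*c + 6*sqrt(2)*c - 30*sqrt(2)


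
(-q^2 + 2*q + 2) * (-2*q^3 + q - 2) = 2*q^5 - 4*q^4 - 5*q^3 + 4*q^2 - 2*q - 4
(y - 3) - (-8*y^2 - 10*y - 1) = 8*y^2 + 11*y - 2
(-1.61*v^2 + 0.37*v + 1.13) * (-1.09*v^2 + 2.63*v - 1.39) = 1.7549*v^4 - 4.6376*v^3 + 1.9793*v^2 + 2.4576*v - 1.5707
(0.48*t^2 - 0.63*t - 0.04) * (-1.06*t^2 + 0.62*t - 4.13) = -0.5088*t^4 + 0.9654*t^3 - 2.3306*t^2 + 2.5771*t + 0.1652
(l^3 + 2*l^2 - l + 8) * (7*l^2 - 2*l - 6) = 7*l^5 + 12*l^4 - 17*l^3 + 46*l^2 - 10*l - 48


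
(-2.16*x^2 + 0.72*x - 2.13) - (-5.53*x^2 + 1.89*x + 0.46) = 3.37*x^2 - 1.17*x - 2.59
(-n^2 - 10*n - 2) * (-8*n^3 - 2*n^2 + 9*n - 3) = 8*n^5 + 82*n^4 + 27*n^3 - 83*n^2 + 12*n + 6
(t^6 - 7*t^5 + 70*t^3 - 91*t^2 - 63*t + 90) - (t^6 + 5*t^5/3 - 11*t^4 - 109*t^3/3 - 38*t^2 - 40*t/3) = -26*t^5/3 + 11*t^4 + 319*t^3/3 - 53*t^2 - 149*t/3 + 90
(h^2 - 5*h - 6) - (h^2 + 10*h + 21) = -15*h - 27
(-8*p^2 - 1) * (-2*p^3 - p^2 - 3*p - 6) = 16*p^5 + 8*p^4 + 26*p^3 + 49*p^2 + 3*p + 6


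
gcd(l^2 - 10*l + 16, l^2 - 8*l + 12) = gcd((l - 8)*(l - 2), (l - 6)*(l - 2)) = l - 2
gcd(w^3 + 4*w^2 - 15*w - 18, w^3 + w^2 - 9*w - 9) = w^2 - 2*w - 3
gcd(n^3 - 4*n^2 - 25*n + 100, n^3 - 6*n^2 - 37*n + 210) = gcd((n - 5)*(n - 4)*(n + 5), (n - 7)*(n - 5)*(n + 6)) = n - 5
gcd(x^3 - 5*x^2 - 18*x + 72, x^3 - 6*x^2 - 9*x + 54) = x^2 - 9*x + 18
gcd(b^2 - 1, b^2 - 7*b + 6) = b - 1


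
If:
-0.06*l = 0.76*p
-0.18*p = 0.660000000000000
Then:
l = 46.44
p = -3.67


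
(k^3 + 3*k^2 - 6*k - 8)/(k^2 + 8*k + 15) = (k^3 + 3*k^2 - 6*k - 8)/(k^2 + 8*k + 15)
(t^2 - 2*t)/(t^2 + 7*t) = (t - 2)/(t + 7)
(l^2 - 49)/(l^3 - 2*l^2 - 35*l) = (l + 7)/(l*(l + 5))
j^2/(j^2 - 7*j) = j/(j - 7)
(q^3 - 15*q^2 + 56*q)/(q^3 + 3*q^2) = (q^2 - 15*q + 56)/(q*(q + 3))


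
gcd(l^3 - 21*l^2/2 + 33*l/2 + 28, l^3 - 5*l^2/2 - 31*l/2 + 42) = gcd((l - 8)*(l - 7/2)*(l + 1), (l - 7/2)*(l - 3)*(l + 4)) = l - 7/2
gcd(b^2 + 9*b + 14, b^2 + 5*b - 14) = b + 7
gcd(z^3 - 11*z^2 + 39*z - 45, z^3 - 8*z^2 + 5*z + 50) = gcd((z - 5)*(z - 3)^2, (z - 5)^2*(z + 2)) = z - 5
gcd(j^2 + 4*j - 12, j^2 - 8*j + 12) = j - 2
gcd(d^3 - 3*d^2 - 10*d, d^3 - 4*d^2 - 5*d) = d^2 - 5*d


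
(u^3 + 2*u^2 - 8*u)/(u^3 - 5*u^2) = (u^2 + 2*u - 8)/(u*(u - 5))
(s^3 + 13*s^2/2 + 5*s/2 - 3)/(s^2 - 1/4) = 2*(s^2 + 7*s + 6)/(2*s + 1)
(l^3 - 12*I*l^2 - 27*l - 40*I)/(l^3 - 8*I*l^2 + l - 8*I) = (l - 5*I)/(l - I)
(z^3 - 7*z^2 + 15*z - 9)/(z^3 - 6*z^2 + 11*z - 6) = (z - 3)/(z - 2)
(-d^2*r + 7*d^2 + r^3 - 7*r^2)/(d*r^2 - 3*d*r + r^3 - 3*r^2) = (-d*r + 7*d + r^2 - 7*r)/(r*(r - 3))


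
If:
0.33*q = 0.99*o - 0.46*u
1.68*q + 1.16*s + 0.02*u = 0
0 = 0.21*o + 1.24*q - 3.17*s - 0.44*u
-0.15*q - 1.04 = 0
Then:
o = -68.37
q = -6.93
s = 12.49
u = -142.18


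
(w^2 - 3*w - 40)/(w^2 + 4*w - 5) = (w - 8)/(w - 1)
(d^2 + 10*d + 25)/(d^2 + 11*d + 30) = (d + 5)/(d + 6)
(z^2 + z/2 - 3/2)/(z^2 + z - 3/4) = 2*(z - 1)/(2*z - 1)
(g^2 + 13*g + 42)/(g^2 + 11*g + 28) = (g + 6)/(g + 4)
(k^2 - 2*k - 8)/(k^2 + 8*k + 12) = (k - 4)/(k + 6)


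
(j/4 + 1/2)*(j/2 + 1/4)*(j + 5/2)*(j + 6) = j^4/8 + 11*j^3/8 + 149*j^2/32 + 23*j/4 + 15/8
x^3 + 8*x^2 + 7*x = x*(x + 1)*(x + 7)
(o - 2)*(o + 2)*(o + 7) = o^3 + 7*o^2 - 4*o - 28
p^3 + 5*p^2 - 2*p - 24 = (p - 2)*(p + 3)*(p + 4)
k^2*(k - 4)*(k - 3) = k^4 - 7*k^3 + 12*k^2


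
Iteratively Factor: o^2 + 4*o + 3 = (o + 3)*(o + 1)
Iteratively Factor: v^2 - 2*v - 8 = (v + 2)*(v - 4)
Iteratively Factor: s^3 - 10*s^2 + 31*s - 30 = (s - 3)*(s^2 - 7*s + 10) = (s - 3)*(s - 2)*(s - 5)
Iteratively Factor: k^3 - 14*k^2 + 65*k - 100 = (k - 4)*(k^2 - 10*k + 25) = (k - 5)*(k - 4)*(k - 5)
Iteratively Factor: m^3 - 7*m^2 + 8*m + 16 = (m - 4)*(m^2 - 3*m - 4) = (m - 4)^2*(m + 1)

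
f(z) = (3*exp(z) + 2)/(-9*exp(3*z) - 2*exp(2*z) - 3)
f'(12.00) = 0.00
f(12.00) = 0.00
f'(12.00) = 0.00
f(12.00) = 0.00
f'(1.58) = 0.03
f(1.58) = -0.02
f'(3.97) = 0.00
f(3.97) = -0.00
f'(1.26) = 0.06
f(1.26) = -0.03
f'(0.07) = 0.54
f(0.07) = -0.32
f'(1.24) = 0.06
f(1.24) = -0.03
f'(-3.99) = -0.02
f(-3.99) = -0.68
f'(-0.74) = 0.35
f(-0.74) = -0.77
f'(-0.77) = 0.32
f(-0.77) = -0.78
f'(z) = (3*exp(z) + 2)*(27*exp(3*z) + 4*exp(2*z))/(-9*exp(3*z) - 2*exp(2*z) - 3)^2 + 3*exp(z)/(-9*exp(3*z) - 2*exp(2*z) - 3)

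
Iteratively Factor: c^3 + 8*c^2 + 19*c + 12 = (c + 3)*(c^2 + 5*c + 4) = (c + 1)*(c + 3)*(c + 4)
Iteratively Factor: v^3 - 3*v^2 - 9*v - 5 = (v + 1)*(v^2 - 4*v - 5) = (v + 1)^2*(v - 5)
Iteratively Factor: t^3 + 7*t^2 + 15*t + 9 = (t + 1)*(t^2 + 6*t + 9) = (t + 1)*(t + 3)*(t + 3)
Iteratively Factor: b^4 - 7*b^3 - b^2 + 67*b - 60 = (b - 1)*(b^3 - 6*b^2 - 7*b + 60) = (b - 4)*(b - 1)*(b^2 - 2*b - 15) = (b - 4)*(b - 1)*(b + 3)*(b - 5)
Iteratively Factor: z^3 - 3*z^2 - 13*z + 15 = (z - 1)*(z^2 - 2*z - 15) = (z - 5)*(z - 1)*(z + 3)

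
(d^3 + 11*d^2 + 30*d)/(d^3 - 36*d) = (d + 5)/(d - 6)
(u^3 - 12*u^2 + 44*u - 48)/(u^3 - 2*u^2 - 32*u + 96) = (u^2 - 8*u + 12)/(u^2 + 2*u - 24)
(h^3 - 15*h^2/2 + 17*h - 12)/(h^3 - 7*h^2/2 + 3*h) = (h - 4)/h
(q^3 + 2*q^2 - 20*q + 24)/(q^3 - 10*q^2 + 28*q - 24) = (q + 6)/(q - 6)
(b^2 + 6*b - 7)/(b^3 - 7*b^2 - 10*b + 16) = (b + 7)/(b^2 - 6*b - 16)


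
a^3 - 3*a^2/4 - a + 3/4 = (a - 1)*(a - 3/4)*(a + 1)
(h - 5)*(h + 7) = h^2 + 2*h - 35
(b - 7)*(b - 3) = b^2 - 10*b + 21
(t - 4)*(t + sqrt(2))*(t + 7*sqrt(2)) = t^3 - 4*t^2 + 8*sqrt(2)*t^2 - 32*sqrt(2)*t + 14*t - 56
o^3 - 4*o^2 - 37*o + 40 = (o - 8)*(o - 1)*(o + 5)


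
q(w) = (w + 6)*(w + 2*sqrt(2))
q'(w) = 2*w + 2*sqrt(2) + 6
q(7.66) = 143.27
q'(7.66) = 24.15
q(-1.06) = 8.74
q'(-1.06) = 6.71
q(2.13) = 40.31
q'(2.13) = 13.09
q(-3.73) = -2.05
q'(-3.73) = 1.37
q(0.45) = 21.15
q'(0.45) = 9.73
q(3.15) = 54.70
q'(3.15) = 15.13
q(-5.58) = -1.16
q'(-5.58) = -2.33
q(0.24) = 19.15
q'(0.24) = 9.31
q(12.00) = 266.91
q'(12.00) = 32.83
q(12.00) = 266.91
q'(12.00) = 32.83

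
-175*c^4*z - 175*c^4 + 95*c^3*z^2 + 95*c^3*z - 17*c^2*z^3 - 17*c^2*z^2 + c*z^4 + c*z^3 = (-7*c + z)*(-5*c + z)^2*(c*z + c)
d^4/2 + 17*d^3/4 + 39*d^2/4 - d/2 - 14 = (d/2 + 1)*(d - 1)*(d + 7/2)*(d + 4)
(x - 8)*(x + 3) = x^2 - 5*x - 24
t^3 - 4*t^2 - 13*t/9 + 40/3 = (t - 3)*(t - 8/3)*(t + 5/3)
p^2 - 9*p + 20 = (p - 5)*(p - 4)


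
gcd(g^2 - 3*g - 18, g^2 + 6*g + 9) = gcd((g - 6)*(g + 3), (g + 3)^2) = g + 3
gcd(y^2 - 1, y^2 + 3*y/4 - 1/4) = y + 1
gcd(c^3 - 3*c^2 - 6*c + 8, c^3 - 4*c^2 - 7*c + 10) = c^2 + c - 2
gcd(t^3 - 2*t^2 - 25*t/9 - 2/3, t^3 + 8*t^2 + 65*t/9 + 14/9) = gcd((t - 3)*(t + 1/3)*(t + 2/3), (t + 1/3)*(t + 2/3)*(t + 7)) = t^2 + t + 2/9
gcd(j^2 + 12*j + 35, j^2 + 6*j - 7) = j + 7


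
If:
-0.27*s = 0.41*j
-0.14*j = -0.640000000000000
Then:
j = 4.57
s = -6.94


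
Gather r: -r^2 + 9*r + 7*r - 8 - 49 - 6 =-r^2 + 16*r - 63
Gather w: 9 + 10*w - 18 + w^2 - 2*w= w^2 + 8*w - 9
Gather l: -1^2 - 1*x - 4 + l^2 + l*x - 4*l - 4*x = l^2 + l*(x - 4) - 5*x - 5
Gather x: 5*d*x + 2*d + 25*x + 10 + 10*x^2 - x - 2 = 2*d + 10*x^2 + x*(5*d + 24) + 8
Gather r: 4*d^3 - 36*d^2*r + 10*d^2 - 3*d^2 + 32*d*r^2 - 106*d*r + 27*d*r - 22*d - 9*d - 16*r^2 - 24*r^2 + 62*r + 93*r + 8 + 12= 4*d^3 + 7*d^2 - 31*d + r^2*(32*d - 40) + r*(-36*d^2 - 79*d + 155) + 20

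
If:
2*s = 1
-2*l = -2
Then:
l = 1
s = 1/2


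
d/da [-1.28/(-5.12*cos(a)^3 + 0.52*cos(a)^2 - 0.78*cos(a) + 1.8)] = (19.6608*cos(a)^2 - 1.3312*cos(a) + 0.9984)*sin(a)/(5.12*cos(a)^3 - 0.52*cos(a)^2 + 0.78*cos(a) - 1.8)^2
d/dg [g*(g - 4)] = 2*g - 4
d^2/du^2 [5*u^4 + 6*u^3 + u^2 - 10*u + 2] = 60*u^2 + 36*u + 2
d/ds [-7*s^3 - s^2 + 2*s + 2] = -21*s^2 - 2*s + 2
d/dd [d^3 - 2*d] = 3*d^2 - 2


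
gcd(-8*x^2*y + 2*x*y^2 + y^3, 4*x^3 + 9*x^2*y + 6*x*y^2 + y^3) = 4*x + y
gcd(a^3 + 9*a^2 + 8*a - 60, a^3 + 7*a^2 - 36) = a^2 + 4*a - 12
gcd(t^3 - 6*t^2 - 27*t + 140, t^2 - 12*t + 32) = t - 4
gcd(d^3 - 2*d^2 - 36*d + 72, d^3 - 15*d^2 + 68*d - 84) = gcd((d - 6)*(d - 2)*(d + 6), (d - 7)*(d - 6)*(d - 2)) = d^2 - 8*d + 12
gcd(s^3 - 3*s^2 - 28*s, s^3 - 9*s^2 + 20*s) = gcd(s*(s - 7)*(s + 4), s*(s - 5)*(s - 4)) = s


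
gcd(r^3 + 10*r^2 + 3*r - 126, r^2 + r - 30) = r + 6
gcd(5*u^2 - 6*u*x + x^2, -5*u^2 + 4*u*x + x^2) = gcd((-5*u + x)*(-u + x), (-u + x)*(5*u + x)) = -u + x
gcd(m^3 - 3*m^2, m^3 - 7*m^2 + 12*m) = m^2 - 3*m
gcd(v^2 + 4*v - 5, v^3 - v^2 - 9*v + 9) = v - 1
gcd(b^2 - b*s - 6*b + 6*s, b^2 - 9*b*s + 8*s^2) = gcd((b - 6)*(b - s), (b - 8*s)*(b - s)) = -b + s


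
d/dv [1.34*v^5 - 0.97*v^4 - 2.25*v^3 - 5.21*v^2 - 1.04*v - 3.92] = 6.7*v^4 - 3.88*v^3 - 6.75*v^2 - 10.42*v - 1.04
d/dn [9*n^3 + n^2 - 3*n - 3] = 27*n^2 + 2*n - 3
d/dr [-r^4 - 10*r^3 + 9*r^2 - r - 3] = -4*r^3 - 30*r^2 + 18*r - 1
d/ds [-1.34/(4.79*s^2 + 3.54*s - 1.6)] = (12.8372*s + 4.7436)/(4.79*s^2 + 3.54*s - 1.6)^2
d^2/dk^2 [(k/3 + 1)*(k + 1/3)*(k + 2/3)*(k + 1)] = 4*k^2 + 10*k + 130/27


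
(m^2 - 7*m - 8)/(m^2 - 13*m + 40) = (m + 1)/(m - 5)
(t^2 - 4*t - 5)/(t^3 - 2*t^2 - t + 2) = (t - 5)/(t^2 - 3*t + 2)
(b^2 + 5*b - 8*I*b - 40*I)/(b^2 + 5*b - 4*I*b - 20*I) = (b - 8*I)/(b - 4*I)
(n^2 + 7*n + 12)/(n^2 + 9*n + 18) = (n + 4)/(n + 6)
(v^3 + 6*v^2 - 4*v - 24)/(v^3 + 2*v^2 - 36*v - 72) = (v - 2)/(v - 6)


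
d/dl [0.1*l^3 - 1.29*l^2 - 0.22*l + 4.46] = 0.3*l^2 - 2.58*l - 0.22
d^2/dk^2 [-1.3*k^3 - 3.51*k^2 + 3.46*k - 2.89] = -7.8*k - 7.02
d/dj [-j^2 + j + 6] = 1 - 2*j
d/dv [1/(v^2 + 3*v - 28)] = (-2*v - 3)/(v^2 + 3*v - 28)^2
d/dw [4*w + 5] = 4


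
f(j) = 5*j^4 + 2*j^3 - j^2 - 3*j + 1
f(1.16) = 8.35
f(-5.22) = 3417.31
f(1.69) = 43.51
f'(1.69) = 107.29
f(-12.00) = 100117.00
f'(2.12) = 210.29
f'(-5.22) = -2673.80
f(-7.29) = 13316.36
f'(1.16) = 33.97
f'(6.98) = 7076.73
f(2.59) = 246.26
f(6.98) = 12479.86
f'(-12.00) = -33675.00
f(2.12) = 110.20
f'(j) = 20*j^3 + 6*j^2 - 2*j - 3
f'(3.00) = 585.00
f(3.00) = 442.00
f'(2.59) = 379.55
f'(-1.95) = -124.58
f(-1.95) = 60.51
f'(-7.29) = -7417.97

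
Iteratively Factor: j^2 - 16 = (j - 4)*(j + 4)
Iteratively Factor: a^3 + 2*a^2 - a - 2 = (a + 2)*(a^2 - 1) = (a - 1)*(a + 2)*(a + 1)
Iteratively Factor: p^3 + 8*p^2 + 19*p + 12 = (p + 1)*(p^2 + 7*p + 12) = (p + 1)*(p + 4)*(p + 3)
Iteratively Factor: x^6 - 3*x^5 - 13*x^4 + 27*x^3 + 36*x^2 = (x - 4)*(x^5 + x^4 - 9*x^3 - 9*x^2) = (x - 4)*(x + 3)*(x^4 - 2*x^3 - 3*x^2) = x*(x - 4)*(x + 3)*(x^3 - 2*x^2 - 3*x) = x*(x - 4)*(x - 3)*(x + 3)*(x^2 + x) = x*(x - 4)*(x - 3)*(x + 1)*(x + 3)*(x)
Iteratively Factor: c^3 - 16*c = (c + 4)*(c^2 - 4*c) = c*(c + 4)*(c - 4)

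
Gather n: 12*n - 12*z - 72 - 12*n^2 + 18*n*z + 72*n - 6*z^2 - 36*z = -12*n^2 + n*(18*z + 84) - 6*z^2 - 48*z - 72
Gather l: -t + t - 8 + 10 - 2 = 0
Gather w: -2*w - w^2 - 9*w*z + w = -w^2 + w*(-9*z - 1)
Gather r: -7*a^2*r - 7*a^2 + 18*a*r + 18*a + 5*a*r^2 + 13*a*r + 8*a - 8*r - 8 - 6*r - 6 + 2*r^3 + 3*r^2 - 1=-7*a^2 + 26*a + 2*r^3 + r^2*(5*a + 3) + r*(-7*a^2 + 31*a - 14) - 15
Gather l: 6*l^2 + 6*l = 6*l^2 + 6*l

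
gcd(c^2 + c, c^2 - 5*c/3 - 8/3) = c + 1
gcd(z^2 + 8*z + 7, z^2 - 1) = z + 1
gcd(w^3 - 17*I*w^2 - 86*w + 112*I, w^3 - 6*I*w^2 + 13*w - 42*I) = w^2 - 9*I*w - 14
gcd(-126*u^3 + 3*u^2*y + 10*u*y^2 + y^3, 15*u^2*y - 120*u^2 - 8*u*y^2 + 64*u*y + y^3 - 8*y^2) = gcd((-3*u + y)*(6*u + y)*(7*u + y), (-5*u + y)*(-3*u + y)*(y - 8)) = -3*u + y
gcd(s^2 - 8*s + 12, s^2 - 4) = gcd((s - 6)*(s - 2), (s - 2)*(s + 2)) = s - 2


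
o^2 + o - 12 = (o - 3)*(o + 4)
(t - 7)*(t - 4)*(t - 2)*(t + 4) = t^4 - 9*t^3 - 2*t^2 + 144*t - 224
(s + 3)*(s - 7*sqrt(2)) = s^2 - 7*sqrt(2)*s + 3*s - 21*sqrt(2)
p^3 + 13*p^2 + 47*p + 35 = (p + 1)*(p + 5)*(p + 7)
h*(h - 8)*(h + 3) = h^3 - 5*h^2 - 24*h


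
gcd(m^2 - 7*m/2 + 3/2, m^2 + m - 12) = m - 3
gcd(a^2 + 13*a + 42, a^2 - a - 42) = a + 6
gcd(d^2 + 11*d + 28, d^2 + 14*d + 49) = d + 7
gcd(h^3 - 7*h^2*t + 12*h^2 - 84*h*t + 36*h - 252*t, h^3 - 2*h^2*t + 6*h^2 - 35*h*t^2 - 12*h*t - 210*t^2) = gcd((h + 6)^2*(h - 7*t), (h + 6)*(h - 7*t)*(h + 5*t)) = -h^2 + 7*h*t - 6*h + 42*t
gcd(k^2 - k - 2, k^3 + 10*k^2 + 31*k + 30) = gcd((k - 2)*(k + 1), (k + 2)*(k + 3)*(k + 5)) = 1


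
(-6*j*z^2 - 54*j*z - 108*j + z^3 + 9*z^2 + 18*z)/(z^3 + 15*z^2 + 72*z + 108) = (-6*j + z)/(z + 6)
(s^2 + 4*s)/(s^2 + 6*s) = (s + 4)/(s + 6)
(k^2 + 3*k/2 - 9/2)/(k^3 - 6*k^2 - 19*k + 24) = (k - 3/2)/(k^2 - 9*k + 8)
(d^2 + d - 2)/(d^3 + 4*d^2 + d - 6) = 1/(d + 3)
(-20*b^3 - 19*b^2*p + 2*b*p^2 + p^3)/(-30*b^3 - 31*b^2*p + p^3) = (-4*b + p)/(-6*b + p)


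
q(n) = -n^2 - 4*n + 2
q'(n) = -2*n - 4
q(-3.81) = 2.72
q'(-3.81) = 3.62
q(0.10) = 1.59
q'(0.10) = -4.20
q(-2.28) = 5.92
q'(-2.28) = 0.56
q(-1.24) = 5.42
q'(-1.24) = -1.52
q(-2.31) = 5.90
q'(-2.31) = 0.62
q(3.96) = -29.52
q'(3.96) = -11.92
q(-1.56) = 5.81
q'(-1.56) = -0.88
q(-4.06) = 1.76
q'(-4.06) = 4.12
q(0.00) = 2.00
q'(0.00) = -4.00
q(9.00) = -115.00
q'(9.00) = -22.00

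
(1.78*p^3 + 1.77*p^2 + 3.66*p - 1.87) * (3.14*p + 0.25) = 5.5892*p^4 + 6.0028*p^3 + 11.9349*p^2 - 4.9568*p - 0.4675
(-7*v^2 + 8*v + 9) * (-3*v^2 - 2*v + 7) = 21*v^4 - 10*v^3 - 92*v^2 + 38*v + 63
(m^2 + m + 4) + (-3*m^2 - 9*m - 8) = -2*m^2 - 8*m - 4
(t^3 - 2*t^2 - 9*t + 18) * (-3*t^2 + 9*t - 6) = -3*t^5 + 15*t^4 + 3*t^3 - 123*t^2 + 216*t - 108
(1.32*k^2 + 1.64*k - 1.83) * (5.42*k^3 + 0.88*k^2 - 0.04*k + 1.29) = 7.1544*k^5 + 10.0504*k^4 - 8.5282*k^3 + 0.0268*k^2 + 2.1888*k - 2.3607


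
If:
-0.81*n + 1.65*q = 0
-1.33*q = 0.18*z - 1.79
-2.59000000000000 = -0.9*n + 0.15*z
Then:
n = 2.83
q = 1.39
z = -0.31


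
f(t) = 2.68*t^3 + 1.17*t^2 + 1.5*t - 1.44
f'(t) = 8.04*t^2 + 2.34*t + 1.5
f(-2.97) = -65.79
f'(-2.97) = 65.47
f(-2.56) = -42.58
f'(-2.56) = 48.20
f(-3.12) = -76.13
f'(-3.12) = 72.46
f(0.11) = -1.26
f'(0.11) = 1.85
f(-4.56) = -238.07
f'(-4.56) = 158.01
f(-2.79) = -54.72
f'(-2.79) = 57.56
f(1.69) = 17.37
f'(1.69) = 28.42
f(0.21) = -1.05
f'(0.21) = 2.35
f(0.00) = -1.44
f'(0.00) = 1.50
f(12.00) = 4816.08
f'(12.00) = 1187.34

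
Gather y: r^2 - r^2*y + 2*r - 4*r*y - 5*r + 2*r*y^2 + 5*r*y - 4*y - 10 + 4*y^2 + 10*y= r^2 - 3*r + y^2*(2*r + 4) + y*(-r^2 + r + 6) - 10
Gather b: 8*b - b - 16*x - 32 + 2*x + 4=7*b - 14*x - 28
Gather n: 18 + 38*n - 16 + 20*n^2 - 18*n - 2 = 20*n^2 + 20*n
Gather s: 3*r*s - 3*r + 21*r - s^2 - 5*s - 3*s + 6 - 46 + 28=18*r - s^2 + s*(3*r - 8) - 12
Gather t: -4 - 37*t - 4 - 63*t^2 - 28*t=-63*t^2 - 65*t - 8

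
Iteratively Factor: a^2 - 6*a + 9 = (a - 3)*(a - 3)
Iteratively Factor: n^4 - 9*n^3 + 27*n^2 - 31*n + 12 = (n - 1)*(n^3 - 8*n^2 + 19*n - 12) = (n - 4)*(n - 1)*(n^2 - 4*n + 3) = (n - 4)*(n - 3)*(n - 1)*(n - 1)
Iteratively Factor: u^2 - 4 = (u + 2)*(u - 2)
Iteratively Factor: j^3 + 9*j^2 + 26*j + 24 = (j + 3)*(j^2 + 6*j + 8) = (j + 3)*(j + 4)*(j + 2)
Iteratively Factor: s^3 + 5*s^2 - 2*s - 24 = (s + 3)*(s^2 + 2*s - 8) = (s + 3)*(s + 4)*(s - 2)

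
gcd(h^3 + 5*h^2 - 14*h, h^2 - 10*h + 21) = 1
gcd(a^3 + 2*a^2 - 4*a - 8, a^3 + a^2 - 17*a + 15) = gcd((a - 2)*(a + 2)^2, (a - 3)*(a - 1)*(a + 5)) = 1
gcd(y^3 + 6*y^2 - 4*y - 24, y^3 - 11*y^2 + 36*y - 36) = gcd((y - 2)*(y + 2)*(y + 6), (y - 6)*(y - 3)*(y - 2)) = y - 2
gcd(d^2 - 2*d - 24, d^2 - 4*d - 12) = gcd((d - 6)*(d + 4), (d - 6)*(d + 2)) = d - 6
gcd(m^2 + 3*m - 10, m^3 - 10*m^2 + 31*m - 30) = m - 2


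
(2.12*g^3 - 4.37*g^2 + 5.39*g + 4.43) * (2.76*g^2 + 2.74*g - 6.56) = 5.8512*g^5 - 6.2524*g^4 - 11.0046*g^3 + 55.6626*g^2 - 23.2202*g - 29.0608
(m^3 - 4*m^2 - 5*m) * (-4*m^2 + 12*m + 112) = -4*m^5 + 28*m^4 + 84*m^3 - 508*m^2 - 560*m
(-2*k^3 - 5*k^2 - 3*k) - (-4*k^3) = 2*k^3 - 5*k^2 - 3*k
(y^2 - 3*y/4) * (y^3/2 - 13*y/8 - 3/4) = y^5/2 - 3*y^4/8 - 13*y^3/8 + 15*y^2/32 + 9*y/16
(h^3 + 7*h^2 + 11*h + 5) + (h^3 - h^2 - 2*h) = 2*h^3 + 6*h^2 + 9*h + 5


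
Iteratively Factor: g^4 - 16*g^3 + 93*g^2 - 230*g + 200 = (g - 4)*(g^3 - 12*g^2 + 45*g - 50) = (g - 5)*(g - 4)*(g^2 - 7*g + 10) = (g - 5)^2*(g - 4)*(g - 2)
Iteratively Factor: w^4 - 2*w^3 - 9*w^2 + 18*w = (w)*(w^3 - 2*w^2 - 9*w + 18) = w*(w - 3)*(w^2 + w - 6) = w*(w - 3)*(w + 3)*(w - 2)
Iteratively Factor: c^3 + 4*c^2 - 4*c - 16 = (c - 2)*(c^2 + 6*c + 8) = (c - 2)*(c + 4)*(c + 2)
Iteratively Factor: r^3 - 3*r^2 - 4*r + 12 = (r + 2)*(r^2 - 5*r + 6) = (r - 2)*(r + 2)*(r - 3)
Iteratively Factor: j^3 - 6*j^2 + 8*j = (j)*(j^2 - 6*j + 8) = j*(j - 2)*(j - 4)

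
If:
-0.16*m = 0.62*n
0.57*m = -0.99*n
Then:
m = 0.00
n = 0.00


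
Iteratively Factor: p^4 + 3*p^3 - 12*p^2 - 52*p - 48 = (p + 2)*(p^3 + p^2 - 14*p - 24) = (p + 2)*(p + 3)*(p^2 - 2*p - 8) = (p + 2)^2*(p + 3)*(p - 4)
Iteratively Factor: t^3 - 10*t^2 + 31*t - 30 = (t - 3)*(t^2 - 7*t + 10) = (t - 3)*(t - 2)*(t - 5)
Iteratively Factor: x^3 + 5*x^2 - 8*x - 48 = (x + 4)*(x^2 + x - 12) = (x - 3)*(x + 4)*(x + 4)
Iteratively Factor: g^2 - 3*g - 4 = (g - 4)*(g + 1)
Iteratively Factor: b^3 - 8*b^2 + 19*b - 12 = (b - 4)*(b^2 - 4*b + 3) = (b - 4)*(b - 1)*(b - 3)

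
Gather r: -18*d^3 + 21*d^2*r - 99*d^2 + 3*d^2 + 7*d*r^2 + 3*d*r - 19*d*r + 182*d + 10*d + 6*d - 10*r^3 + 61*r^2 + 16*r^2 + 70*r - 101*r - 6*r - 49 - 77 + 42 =-18*d^3 - 96*d^2 + 198*d - 10*r^3 + r^2*(7*d + 77) + r*(21*d^2 - 16*d - 37) - 84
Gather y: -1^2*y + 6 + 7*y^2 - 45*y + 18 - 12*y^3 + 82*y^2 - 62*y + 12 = -12*y^3 + 89*y^2 - 108*y + 36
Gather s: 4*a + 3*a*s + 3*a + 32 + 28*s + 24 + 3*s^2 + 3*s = 7*a + 3*s^2 + s*(3*a + 31) + 56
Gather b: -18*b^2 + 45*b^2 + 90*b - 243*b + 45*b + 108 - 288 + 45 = 27*b^2 - 108*b - 135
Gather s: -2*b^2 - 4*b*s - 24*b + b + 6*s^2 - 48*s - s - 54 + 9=-2*b^2 - 23*b + 6*s^2 + s*(-4*b - 49) - 45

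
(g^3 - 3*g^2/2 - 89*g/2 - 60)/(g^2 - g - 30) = (g^2 - 13*g/2 - 12)/(g - 6)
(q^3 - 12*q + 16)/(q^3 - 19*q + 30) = (q^3 - 12*q + 16)/(q^3 - 19*q + 30)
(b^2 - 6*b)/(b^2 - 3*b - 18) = b/(b + 3)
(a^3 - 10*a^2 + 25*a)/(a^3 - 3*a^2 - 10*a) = (a - 5)/(a + 2)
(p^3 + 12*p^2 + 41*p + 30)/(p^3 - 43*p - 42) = (p + 5)/(p - 7)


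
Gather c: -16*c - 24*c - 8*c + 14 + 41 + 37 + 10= 102 - 48*c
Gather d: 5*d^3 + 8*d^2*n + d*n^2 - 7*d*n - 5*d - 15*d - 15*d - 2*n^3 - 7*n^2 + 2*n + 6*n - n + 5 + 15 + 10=5*d^3 + 8*d^2*n + d*(n^2 - 7*n - 35) - 2*n^3 - 7*n^2 + 7*n + 30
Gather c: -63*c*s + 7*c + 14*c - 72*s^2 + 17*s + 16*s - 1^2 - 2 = c*(21 - 63*s) - 72*s^2 + 33*s - 3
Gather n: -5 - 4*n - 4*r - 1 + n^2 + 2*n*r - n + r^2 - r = n^2 + n*(2*r - 5) + r^2 - 5*r - 6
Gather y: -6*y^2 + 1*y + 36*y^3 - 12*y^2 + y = 36*y^3 - 18*y^2 + 2*y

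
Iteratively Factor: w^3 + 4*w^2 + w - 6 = (w + 2)*(w^2 + 2*w - 3) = (w - 1)*(w + 2)*(w + 3)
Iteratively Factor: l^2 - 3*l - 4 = (l - 4)*(l + 1)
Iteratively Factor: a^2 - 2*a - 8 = (a + 2)*(a - 4)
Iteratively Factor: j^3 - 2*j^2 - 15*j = (j)*(j^2 - 2*j - 15) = j*(j + 3)*(j - 5)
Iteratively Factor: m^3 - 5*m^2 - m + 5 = (m - 5)*(m^2 - 1) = (m - 5)*(m + 1)*(m - 1)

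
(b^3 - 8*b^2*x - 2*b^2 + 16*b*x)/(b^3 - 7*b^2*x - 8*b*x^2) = (b - 2)/(b + x)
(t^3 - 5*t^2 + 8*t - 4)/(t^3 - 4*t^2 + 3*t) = (t^2 - 4*t + 4)/(t*(t - 3))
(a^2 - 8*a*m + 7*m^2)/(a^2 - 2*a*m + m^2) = (a - 7*m)/(a - m)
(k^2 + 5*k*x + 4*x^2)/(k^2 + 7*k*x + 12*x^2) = (k + x)/(k + 3*x)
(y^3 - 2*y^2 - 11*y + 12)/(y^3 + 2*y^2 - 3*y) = (y - 4)/y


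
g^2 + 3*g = g*(g + 3)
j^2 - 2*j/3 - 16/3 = (j - 8/3)*(j + 2)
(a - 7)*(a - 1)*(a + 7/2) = a^3 - 9*a^2/2 - 21*a + 49/2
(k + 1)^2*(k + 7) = k^3 + 9*k^2 + 15*k + 7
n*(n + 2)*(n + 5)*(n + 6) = n^4 + 13*n^3 + 52*n^2 + 60*n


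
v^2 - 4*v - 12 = (v - 6)*(v + 2)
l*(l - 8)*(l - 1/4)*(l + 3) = l^4 - 21*l^3/4 - 91*l^2/4 + 6*l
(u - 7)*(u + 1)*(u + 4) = u^3 - 2*u^2 - 31*u - 28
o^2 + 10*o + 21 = (o + 3)*(o + 7)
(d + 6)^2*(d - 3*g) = d^3 - 3*d^2*g + 12*d^2 - 36*d*g + 36*d - 108*g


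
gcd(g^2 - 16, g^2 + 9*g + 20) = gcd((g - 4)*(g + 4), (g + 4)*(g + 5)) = g + 4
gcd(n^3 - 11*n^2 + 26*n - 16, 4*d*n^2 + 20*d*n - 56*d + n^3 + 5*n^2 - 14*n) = n - 2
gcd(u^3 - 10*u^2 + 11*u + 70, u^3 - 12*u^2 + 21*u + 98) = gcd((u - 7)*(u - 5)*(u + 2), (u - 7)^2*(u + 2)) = u^2 - 5*u - 14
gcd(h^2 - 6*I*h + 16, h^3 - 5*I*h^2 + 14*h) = h + 2*I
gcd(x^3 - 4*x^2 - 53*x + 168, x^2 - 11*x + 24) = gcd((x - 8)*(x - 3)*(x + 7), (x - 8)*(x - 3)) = x^2 - 11*x + 24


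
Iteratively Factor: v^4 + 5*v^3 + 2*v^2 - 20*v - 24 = (v + 2)*(v^3 + 3*v^2 - 4*v - 12) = (v + 2)^2*(v^2 + v - 6) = (v + 2)^2*(v + 3)*(v - 2)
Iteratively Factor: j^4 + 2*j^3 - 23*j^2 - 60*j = (j - 5)*(j^3 + 7*j^2 + 12*j) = (j - 5)*(j + 4)*(j^2 + 3*j) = j*(j - 5)*(j + 4)*(j + 3)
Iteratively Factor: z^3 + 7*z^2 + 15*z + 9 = (z + 3)*(z^2 + 4*z + 3) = (z + 3)^2*(z + 1)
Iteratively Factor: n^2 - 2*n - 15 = (n + 3)*(n - 5)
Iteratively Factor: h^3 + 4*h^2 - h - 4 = (h + 1)*(h^2 + 3*h - 4) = (h - 1)*(h + 1)*(h + 4)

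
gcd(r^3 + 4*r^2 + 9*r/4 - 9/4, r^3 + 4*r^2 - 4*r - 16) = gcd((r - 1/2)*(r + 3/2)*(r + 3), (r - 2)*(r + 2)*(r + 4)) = 1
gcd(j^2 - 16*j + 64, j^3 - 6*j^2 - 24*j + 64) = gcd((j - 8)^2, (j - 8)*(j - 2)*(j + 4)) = j - 8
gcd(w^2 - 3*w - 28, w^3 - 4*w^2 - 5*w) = 1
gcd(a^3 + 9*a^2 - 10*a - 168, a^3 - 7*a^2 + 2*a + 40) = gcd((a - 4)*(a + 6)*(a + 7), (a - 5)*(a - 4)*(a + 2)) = a - 4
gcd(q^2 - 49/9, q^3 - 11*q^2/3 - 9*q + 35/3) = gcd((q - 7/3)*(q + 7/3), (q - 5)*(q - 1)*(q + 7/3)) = q + 7/3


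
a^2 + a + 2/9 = (a + 1/3)*(a + 2/3)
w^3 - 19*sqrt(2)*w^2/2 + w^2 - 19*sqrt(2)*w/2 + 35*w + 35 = (w + 1)*(w - 7*sqrt(2))*(w - 5*sqrt(2)/2)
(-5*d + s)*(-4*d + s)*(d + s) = 20*d^3 + 11*d^2*s - 8*d*s^2 + s^3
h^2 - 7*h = h*(h - 7)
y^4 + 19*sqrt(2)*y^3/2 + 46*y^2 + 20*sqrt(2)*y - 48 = (y - sqrt(2)/2)*(y + 2*sqrt(2))^2*(y + 6*sqrt(2))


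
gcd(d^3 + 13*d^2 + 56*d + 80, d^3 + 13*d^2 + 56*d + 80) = d^3 + 13*d^2 + 56*d + 80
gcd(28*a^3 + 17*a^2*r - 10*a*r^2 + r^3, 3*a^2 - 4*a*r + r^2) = 1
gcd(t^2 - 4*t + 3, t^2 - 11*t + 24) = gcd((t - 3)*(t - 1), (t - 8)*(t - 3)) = t - 3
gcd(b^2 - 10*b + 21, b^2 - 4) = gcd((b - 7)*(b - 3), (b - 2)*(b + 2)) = 1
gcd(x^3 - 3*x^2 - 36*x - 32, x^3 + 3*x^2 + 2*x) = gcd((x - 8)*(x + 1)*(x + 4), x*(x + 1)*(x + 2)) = x + 1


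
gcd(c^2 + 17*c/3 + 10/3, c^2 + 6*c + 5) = c + 5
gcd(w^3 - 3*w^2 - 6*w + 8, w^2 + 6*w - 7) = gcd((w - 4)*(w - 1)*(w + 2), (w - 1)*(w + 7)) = w - 1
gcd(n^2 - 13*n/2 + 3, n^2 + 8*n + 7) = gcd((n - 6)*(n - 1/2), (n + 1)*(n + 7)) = 1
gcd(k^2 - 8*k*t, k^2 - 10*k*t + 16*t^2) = -k + 8*t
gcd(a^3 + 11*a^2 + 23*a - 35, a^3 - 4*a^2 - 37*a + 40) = a^2 + 4*a - 5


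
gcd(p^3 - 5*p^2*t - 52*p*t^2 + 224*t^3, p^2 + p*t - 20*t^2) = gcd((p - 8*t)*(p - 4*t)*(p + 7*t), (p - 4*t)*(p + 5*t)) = p - 4*t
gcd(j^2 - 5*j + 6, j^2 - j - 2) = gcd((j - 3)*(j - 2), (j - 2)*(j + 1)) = j - 2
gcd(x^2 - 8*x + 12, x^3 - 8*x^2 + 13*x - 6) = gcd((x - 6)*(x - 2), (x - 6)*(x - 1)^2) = x - 6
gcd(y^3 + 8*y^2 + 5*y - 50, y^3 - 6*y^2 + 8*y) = y - 2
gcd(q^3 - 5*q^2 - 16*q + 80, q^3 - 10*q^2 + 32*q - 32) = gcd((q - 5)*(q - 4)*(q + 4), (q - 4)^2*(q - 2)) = q - 4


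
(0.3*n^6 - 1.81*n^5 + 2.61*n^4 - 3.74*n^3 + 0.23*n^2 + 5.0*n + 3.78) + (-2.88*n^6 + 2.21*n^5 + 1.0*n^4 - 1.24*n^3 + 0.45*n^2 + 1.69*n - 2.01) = -2.58*n^6 + 0.4*n^5 + 3.61*n^4 - 4.98*n^3 + 0.68*n^2 + 6.69*n + 1.77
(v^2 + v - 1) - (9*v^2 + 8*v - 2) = -8*v^2 - 7*v + 1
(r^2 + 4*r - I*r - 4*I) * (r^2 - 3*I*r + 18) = r^4 + 4*r^3 - 4*I*r^3 + 15*r^2 - 16*I*r^2 + 60*r - 18*I*r - 72*I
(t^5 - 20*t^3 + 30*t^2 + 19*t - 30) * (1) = t^5 - 20*t^3 + 30*t^2 + 19*t - 30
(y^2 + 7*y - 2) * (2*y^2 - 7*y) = 2*y^4 + 7*y^3 - 53*y^2 + 14*y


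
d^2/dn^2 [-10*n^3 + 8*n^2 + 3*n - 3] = 16 - 60*n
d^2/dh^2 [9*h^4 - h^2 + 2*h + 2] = 108*h^2 - 2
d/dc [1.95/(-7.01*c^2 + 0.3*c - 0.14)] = (27.339*c - 0.585)/(7.01*c^2 - 0.3*c + 0.14)^2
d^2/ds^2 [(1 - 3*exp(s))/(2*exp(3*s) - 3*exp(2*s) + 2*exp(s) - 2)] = (-48*exp(6*s) + 90*exp(5*s) - 45*exp(4*s) - 130*exp(3*s) + 126*exp(2*s) - 32*exp(s) - 8)*exp(s)/(8*exp(9*s) - 36*exp(8*s) + 78*exp(7*s) - 123*exp(6*s) + 150*exp(5*s) - 138*exp(4*s) + 104*exp(3*s) - 60*exp(2*s) + 24*exp(s) - 8)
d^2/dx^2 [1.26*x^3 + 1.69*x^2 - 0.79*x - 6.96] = 7.56*x + 3.38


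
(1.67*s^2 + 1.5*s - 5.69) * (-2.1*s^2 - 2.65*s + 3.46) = -3.507*s^4 - 7.5755*s^3 + 13.7522*s^2 + 20.2685*s - 19.6874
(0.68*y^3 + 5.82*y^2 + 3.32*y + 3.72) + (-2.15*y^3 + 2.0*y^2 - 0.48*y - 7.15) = -1.47*y^3 + 7.82*y^2 + 2.84*y - 3.43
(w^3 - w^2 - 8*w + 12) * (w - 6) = w^4 - 7*w^3 - 2*w^2 + 60*w - 72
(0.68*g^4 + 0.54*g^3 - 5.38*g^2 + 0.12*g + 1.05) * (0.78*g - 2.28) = 0.5304*g^5 - 1.1292*g^4 - 5.4276*g^3 + 12.36*g^2 + 0.5454*g - 2.394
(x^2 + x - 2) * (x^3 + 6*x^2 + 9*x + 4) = x^5 + 7*x^4 + 13*x^3 + x^2 - 14*x - 8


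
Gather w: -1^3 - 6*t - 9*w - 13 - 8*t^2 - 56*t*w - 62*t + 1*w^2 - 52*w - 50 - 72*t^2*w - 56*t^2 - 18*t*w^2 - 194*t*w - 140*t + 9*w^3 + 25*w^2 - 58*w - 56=-64*t^2 - 208*t + 9*w^3 + w^2*(26 - 18*t) + w*(-72*t^2 - 250*t - 119) - 120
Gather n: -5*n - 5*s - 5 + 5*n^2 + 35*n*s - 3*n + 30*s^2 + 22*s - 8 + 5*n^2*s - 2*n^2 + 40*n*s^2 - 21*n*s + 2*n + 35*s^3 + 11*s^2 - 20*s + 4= n^2*(5*s + 3) + n*(40*s^2 + 14*s - 6) + 35*s^3 + 41*s^2 - 3*s - 9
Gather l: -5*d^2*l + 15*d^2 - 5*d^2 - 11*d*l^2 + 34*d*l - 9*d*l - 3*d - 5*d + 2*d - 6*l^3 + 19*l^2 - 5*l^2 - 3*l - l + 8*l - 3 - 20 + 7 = 10*d^2 - 6*d - 6*l^3 + l^2*(14 - 11*d) + l*(-5*d^2 + 25*d + 4) - 16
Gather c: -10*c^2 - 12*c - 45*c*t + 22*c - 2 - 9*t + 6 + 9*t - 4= -10*c^2 + c*(10 - 45*t)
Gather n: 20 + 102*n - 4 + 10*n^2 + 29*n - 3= 10*n^2 + 131*n + 13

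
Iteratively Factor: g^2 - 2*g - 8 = (g + 2)*(g - 4)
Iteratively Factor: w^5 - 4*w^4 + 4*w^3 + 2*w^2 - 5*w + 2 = (w - 2)*(w^4 - 2*w^3 + 2*w - 1) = (w - 2)*(w - 1)*(w^3 - w^2 - w + 1) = (w - 2)*(w - 1)*(w + 1)*(w^2 - 2*w + 1) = (w - 2)*(w - 1)^2*(w + 1)*(w - 1)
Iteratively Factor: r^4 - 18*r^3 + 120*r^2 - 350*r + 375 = (r - 5)*(r^3 - 13*r^2 + 55*r - 75) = (r - 5)^2*(r^2 - 8*r + 15) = (r - 5)^3*(r - 3)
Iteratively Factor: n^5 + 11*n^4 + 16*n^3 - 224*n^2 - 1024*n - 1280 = (n + 4)*(n^4 + 7*n^3 - 12*n^2 - 176*n - 320) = (n - 5)*(n + 4)*(n^3 + 12*n^2 + 48*n + 64) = (n - 5)*(n + 4)^2*(n^2 + 8*n + 16) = (n - 5)*(n + 4)^3*(n + 4)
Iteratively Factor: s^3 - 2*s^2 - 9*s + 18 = (s - 2)*(s^2 - 9) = (s - 3)*(s - 2)*(s + 3)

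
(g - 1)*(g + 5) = g^2 + 4*g - 5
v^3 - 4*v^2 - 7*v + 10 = (v - 5)*(v - 1)*(v + 2)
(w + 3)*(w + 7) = w^2 + 10*w + 21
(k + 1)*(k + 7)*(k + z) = k^3 + k^2*z + 8*k^2 + 8*k*z + 7*k + 7*z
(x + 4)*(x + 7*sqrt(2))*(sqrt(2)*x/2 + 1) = sqrt(2)*x^3/2 + 2*sqrt(2)*x^2 + 8*x^2 + 7*sqrt(2)*x + 32*x + 28*sqrt(2)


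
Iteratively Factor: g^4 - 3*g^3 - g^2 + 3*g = (g - 1)*(g^3 - 2*g^2 - 3*g) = g*(g - 1)*(g^2 - 2*g - 3) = g*(g - 1)*(g + 1)*(g - 3)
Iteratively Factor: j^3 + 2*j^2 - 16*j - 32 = (j - 4)*(j^2 + 6*j + 8) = (j - 4)*(j + 4)*(j + 2)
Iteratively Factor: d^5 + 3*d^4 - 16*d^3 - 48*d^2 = (d)*(d^4 + 3*d^3 - 16*d^2 - 48*d) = d^2*(d^3 + 3*d^2 - 16*d - 48) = d^2*(d + 4)*(d^2 - d - 12) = d^2*(d - 4)*(d + 4)*(d + 3)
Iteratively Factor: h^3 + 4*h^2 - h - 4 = (h - 1)*(h^2 + 5*h + 4) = (h - 1)*(h + 1)*(h + 4)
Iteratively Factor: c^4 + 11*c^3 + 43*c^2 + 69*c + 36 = (c + 3)*(c^3 + 8*c^2 + 19*c + 12) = (c + 3)^2*(c^2 + 5*c + 4) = (c + 1)*(c + 3)^2*(c + 4)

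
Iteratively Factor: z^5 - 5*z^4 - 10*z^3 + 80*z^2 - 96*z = (z + 4)*(z^4 - 9*z^3 + 26*z^2 - 24*z) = z*(z + 4)*(z^3 - 9*z^2 + 26*z - 24) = z*(z - 3)*(z + 4)*(z^2 - 6*z + 8) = z*(z - 3)*(z - 2)*(z + 4)*(z - 4)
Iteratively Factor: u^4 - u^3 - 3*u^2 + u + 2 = (u + 1)*(u^3 - 2*u^2 - u + 2) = (u - 1)*(u + 1)*(u^2 - u - 2) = (u - 1)*(u + 1)^2*(u - 2)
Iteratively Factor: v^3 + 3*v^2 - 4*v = (v - 1)*(v^2 + 4*v) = (v - 1)*(v + 4)*(v)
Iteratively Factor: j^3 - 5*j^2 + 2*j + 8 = (j - 4)*(j^2 - j - 2) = (j - 4)*(j - 2)*(j + 1)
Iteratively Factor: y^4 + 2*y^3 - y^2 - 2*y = (y + 2)*(y^3 - y) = y*(y + 2)*(y^2 - 1) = y*(y - 1)*(y + 2)*(y + 1)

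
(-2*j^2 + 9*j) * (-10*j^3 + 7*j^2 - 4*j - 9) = 20*j^5 - 104*j^4 + 71*j^3 - 18*j^2 - 81*j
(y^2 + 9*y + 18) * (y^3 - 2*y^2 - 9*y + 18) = y^5 + 7*y^4 - 9*y^3 - 99*y^2 + 324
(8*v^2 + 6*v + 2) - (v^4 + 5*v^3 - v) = -v^4 - 5*v^3 + 8*v^2 + 7*v + 2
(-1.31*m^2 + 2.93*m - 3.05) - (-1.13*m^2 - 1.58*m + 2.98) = -0.18*m^2 + 4.51*m - 6.03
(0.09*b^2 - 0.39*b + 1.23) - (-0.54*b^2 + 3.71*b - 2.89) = 0.63*b^2 - 4.1*b + 4.12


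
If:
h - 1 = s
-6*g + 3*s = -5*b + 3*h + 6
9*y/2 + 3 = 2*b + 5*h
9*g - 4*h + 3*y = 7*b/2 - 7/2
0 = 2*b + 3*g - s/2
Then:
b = -10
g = -59/6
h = -98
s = -99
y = -114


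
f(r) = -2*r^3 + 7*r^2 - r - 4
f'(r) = -6*r^2 + 14*r - 1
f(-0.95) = 4.98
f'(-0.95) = -19.72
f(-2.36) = 63.64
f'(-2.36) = -67.46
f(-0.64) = 0.03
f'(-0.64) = -12.42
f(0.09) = -4.03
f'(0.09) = 0.21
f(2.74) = 4.67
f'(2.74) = -7.69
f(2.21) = 6.39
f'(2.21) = 0.64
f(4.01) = -24.41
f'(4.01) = -41.34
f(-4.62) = 347.25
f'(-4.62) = -193.75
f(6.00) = -190.00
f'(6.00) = -133.00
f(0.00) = -4.00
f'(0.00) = -1.00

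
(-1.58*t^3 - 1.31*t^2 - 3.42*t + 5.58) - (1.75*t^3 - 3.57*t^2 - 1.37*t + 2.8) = -3.33*t^3 + 2.26*t^2 - 2.05*t + 2.78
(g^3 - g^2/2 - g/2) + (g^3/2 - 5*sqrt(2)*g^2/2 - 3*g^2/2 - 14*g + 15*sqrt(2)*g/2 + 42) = 3*g^3/2 - 5*sqrt(2)*g^2/2 - 2*g^2 - 29*g/2 + 15*sqrt(2)*g/2 + 42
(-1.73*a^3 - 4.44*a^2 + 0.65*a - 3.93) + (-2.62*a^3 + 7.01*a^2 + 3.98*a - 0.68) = -4.35*a^3 + 2.57*a^2 + 4.63*a - 4.61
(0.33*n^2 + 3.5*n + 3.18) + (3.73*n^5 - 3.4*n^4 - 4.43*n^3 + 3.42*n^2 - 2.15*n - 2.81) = 3.73*n^5 - 3.4*n^4 - 4.43*n^3 + 3.75*n^2 + 1.35*n + 0.37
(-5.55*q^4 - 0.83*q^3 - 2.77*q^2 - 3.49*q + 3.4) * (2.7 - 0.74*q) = 4.107*q^5 - 14.3708*q^4 - 0.1912*q^3 - 4.8964*q^2 - 11.939*q + 9.18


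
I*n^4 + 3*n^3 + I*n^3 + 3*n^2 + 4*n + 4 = (n - 2*I)^2*(n + I)*(I*n + I)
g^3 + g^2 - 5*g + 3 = (g - 1)^2*(g + 3)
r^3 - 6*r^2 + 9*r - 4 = (r - 4)*(r - 1)^2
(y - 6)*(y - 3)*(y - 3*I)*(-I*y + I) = -I*y^4 - 3*y^3 + 10*I*y^3 + 30*y^2 - 27*I*y^2 - 81*y + 18*I*y + 54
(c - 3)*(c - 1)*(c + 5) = c^3 + c^2 - 17*c + 15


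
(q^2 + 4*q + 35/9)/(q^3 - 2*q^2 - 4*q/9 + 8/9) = (9*q^2 + 36*q + 35)/(9*q^3 - 18*q^2 - 4*q + 8)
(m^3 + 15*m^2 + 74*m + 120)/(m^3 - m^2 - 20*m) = (m^2 + 11*m + 30)/(m*(m - 5))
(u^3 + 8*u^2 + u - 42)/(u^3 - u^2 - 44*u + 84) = (u + 3)/(u - 6)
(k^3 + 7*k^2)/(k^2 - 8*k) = k*(k + 7)/(k - 8)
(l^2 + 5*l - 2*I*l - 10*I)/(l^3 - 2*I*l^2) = (l + 5)/l^2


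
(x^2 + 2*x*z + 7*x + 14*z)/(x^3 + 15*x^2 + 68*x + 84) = (x + 2*z)/(x^2 + 8*x + 12)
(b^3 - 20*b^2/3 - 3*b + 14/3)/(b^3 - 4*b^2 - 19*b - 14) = (b - 2/3)/(b + 2)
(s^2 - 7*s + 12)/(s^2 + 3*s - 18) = (s - 4)/(s + 6)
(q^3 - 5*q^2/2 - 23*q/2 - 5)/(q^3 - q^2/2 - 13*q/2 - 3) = (q - 5)/(q - 3)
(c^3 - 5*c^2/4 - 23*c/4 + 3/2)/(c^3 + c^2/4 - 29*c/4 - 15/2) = (4*c - 1)/(4*c + 5)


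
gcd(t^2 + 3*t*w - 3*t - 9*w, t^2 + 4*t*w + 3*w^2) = t + 3*w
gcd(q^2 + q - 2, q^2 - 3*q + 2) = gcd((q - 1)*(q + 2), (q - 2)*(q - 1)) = q - 1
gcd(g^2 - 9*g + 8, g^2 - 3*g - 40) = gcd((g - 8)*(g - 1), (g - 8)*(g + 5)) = g - 8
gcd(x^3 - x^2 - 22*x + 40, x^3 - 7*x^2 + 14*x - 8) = x^2 - 6*x + 8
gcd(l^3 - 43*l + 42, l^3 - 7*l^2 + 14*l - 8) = l - 1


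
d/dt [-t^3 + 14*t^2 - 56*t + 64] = -3*t^2 + 28*t - 56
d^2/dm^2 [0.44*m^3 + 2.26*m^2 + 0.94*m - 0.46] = 2.64*m + 4.52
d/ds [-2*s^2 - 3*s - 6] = -4*s - 3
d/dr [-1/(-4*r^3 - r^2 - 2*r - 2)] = 2*(-6*r^2 - r - 1)/(4*r^3 + r^2 + 2*r + 2)^2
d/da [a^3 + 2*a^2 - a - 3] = 3*a^2 + 4*a - 1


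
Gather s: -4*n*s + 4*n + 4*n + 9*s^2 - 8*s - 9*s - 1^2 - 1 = 8*n + 9*s^2 + s*(-4*n - 17) - 2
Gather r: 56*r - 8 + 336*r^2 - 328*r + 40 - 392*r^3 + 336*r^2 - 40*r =-392*r^3 + 672*r^2 - 312*r + 32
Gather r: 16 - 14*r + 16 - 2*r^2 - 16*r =-2*r^2 - 30*r + 32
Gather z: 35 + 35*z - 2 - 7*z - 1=28*z + 32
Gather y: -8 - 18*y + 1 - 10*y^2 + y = -10*y^2 - 17*y - 7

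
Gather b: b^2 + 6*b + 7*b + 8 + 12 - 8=b^2 + 13*b + 12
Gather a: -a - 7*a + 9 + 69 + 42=120 - 8*a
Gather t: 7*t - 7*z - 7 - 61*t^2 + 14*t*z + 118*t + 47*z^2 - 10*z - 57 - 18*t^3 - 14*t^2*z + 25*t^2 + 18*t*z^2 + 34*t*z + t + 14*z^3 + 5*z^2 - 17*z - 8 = -18*t^3 + t^2*(-14*z - 36) + t*(18*z^2 + 48*z + 126) + 14*z^3 + 52*z^2 - 34*z - 72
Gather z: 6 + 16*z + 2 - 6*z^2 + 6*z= -6*z^2 + 22*z + 8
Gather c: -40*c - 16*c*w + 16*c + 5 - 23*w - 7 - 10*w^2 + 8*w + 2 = c*(-16*w - 24) - 10*w^2 - 15*w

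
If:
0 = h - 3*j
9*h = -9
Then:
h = -1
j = -1/3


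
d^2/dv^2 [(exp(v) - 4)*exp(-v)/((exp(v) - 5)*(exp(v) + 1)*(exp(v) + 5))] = (9*exp(7*v) - 53*exp(6*v) - 138*exp(5*v) + 1314*exp(4*v) + 1725*exp(3*v) - 10425*exp(2*v) - 7500*exp(v) - 2500)*exp(-v)/(exp(9*v) + 3*exp(8*v) - 72*exp(7*v) - 224*exp(6*v) + 1650*exp(5*v) + 5550*exp(4*v) - 10000*exp(3*v) - 45000*exp(2*v) - 46875*exp(v) - 15625)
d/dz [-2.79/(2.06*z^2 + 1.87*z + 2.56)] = (11.4948*z + 5.2173)/(2.06*z^2 + 1.87*z + 2.56)^2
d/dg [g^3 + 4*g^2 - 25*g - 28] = 3*g^2 + 8*g - 25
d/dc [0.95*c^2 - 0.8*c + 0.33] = 1.9*c - 0.8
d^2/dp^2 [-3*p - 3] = 0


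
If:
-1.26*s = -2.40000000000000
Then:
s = 1.90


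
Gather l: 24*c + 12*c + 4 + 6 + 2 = 36*c + 12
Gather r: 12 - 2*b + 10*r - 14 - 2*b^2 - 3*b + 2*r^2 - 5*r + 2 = -2*b^2 - 5*b + 2*r^2 + 5*r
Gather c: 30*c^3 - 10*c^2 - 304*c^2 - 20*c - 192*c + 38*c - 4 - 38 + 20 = 30*c^3 - 314*c^2 - 174*c - 22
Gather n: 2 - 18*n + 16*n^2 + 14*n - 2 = 16*n^2 - 4*n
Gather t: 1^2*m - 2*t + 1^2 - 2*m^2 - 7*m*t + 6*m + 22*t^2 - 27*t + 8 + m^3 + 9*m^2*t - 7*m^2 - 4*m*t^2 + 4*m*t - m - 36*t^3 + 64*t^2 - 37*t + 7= m^3 - 9*m^2 + 6*m - 36*t^3 + t^2*(86 - 4*m) + t*(9*m^2 - 3*m - 66) + 16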